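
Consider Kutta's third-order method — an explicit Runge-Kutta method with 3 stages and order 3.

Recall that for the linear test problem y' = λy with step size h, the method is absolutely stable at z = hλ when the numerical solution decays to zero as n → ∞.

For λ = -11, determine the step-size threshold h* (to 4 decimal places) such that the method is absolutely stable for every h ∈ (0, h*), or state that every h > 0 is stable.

On y'=λy, z=hλ:
  order 3, 3-stage ⇒ R(z)=1+z+z^2/2+z^3/6
  (e.g. R(-1.78)=-0.13576, |R|=0.13576)

Need |R(x)|<1, x<0.
x=-1.78: |R|=0.1358
|R(-1.95)|=0.2846 |R(-1.34)|=0.1568 |R(-1.3)|=0.1788
Bisect:
  x_lo=-3.3562 |R|=3.0249  x_hi=-0.1728 |R|=0.8413
  mid=-1.76450 |R|=0.12339 →hi
  mid=-2.56035 |R|=1.08000 →lo
  mid=-2.16242 |R|=0.50966 →hi
  mid=-2.36139 |R|=0.76788 →hi
  mid=-2.46087 |R|=0.91671 →hi
  mid=-2.51061 |R|=0.99649 →hi
  mid=-2.53548 |R|=1.03777 →lo
  ...
  [-2.51294,-2.51274] ⇒ x*=-2.5127
Stable set (-2.5127, 0).

(-2.5127,0); λ=-11 ⇒ h* = 0.2284.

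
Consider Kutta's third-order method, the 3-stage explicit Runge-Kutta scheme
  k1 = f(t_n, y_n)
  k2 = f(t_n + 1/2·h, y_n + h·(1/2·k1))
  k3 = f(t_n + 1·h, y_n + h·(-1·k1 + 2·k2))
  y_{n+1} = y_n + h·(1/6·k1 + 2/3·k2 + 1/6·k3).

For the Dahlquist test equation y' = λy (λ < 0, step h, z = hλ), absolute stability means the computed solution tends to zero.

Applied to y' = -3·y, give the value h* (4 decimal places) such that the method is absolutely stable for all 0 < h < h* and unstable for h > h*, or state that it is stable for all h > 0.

(-2.5127,0); λ=-3 ⇒ h* = 0.8376.

With y'=λy (z=hλ):
  order 3, 3-stage ⇒ R(z)=1+z+z^2/2+z^3/6
  (e.g. R(-0.85)=0.40890, |R|=0.40890)

Solve |R(x)|<1 on ℝ⁻.
x=-0.85: |R|=0.4089
|R(-2.56)|=1.0794 |R(-2.54)|=1.0454 |R(-2.51)|=0.9955
Bisect:
  x_lo=-3.3091 |R|=2.8731  x_hi=-0.0898 |R|=0.9141
  mid=-1.69943 |R|=0.07341 →hi
  mid=-2.50424 |R|=0.98607 →hi
  mid=-2.90665 |R|=1.77520 →lo
  mid=-2.70544 |R|=1.34611 →lo
  mid=-2.60484 |R|=1.15797 →lo
  mid=-2.55454 |R|=1.07005 →lo
  mid=-2.52939 |R|=1.02758 →lo
  mid=-2.51682 |R|=1.00670 →lo
  mid=-2.51053 |R|=0.99636 →hi
  ...
  [-2.51289,-2.51269] ⇒ x*=-2.5127
Interval (-2.5127, 0).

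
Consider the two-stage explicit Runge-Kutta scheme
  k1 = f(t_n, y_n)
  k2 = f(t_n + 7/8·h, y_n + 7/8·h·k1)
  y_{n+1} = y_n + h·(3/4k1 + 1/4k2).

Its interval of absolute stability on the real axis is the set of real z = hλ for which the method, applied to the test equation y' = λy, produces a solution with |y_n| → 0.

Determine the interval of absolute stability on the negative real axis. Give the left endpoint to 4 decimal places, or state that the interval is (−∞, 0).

On y'=λy, z=hλ:
  k1=λy_n ⇒ h·k1=z·y_n;  k2=λ(1+7/8z)y_n ⇒ h·k2=z(1+7/8z)y_n
  y_{n+1}/y_n = 1 + 3/4z + 1/4z(1+7/8z) = 1 + z + 7/32z²
  R(z) = 1 + z + 7/32z².

Need |R(x)|<1, x<0.
x=-0.37: |R|=0.6599
R=1: x+7/32x²=0 ⇒ x=−32/7=-4.5714; min R=1−1/(4·7/32)=-0.1429>−1
Confirm numerically:
  x=-4.310: |R|=0.75352 <1
  x=-3.166: |R|=0.02665 <1
  x=-1.877: |R|=0.10632 <1
  x=-5.000: |R|=1.46875 >1
  x=-4.837: |R|=1.28100 >1
  x=-4.679: |R|=1.11010 >1
Stable set (-4.5714, 0).

z∈(-4.5714,0).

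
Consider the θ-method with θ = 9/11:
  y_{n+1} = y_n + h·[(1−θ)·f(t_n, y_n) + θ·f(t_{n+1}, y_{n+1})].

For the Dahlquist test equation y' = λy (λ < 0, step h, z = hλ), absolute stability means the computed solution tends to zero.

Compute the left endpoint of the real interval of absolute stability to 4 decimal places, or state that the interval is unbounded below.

Set f=λy, z=hλ:
  y_{n+1} = y_n + z·[2/11·y_n + 9/11·y_{n+1}] ⇒ (1 − 9/11z)y_{n+1} = (1 + 2/11z)y_n
  so R(z) = (1 + 2/11z)/(1 − 9/11z).

Find x<0 with |R(x)|<1.
x=-0.39: |R|=0.7043
x=-2: |R|=0.2414
x=-10: |R|=0.0891
x=-100: |R|=0.2075
θ=9/11≥1/2 ⇒ |1+2/11x|<|1−9/11x| ∀x<0 ⇒ unbounded interval.

interval (−∞, 0).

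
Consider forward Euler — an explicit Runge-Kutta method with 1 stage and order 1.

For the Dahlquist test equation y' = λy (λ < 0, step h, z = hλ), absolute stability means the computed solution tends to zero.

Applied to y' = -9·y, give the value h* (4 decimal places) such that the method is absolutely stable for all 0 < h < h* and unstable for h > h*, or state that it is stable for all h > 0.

With y'=λy (z=hλ):
  order 1, 1-stage ⇒ R(z)=1+z
  (e.g. R(-1.06)=-0.06000, |R|=0.06000)

Solve |R(x)|<1 on ℝ⁻.
x=-1.06: |R|=0.0600
|R(-2.17)|=1.1700 |R(-1.68)|=0.6800 |R(-1.12)|=0.1200
Bisect:
  x_lo=-2.5885 |R|=1.5885  x_hi=-0.2162 |R|=0.7838
  mid=-1.40230 |R|=0.40230 →hi
  mid=-1.99538 |R|=0.99538 →hi
  mid=-2.29192 |R|=1.29192 →lo
  mid=-2.14365 |R|=1.14365 →lo
  mid=-2.06952 |R|=1.06952 →lo
  mid=-2.03245 |R|=1.03245 →lo
  mid=-2.01391 |R|=1.01391 →lo
  mid=-2.00465 |R|=1.00465 →lo
  ...
  [-2.00001,-1.99987] ⇒ x*=-2.0000
So |R|<1 on (-2.0000, 0).

(-2.0000,0); λ=-9 ⇒ h* = 0.2222.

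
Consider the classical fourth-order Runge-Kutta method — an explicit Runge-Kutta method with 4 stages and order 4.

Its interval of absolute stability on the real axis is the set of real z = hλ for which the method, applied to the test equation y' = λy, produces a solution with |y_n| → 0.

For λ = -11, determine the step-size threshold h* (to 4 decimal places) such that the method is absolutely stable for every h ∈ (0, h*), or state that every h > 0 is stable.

With y'=λy (z=hλ):
  order 4, 4-stage ⇒ R(z)=1+z+z^2/2+z^3/6+z^4/24
  (e.g. R(-0.37)=0.69079, |R|=0.69079)

Find x<0 with |R(x)|<1.
x=-0.37: |R|=0.6908
|R(-2.7)|=0.8788 |R(-1.78)|=0.2825 |R(-0.92)|=0.4033
Bisect:
  x_lo=-3.5253 |R|=2.8220  x_hi=-0.3637 |R|=0.6952
  mid=-1.94448 |R|=0.31634 →hi
  mid=-2.73489 |R|=0.92663 →hi
  mid=-3.13009 |R|=1.65709 →lo
  mid=-2.93249 |R|=1.24558 →lo
  mid=-2.83369 |R|=1.07545 →lo
  mid=-2.78429 |R|=0.99849 →hi
  mid=-2.80899 |R|=1.03632 →lo
  mid=-2.79664 |R|=1.01724 →lo
  ...
  [-2.78545,-2.78525] ⇒ x*=-2.7853
Stable set (-2.7853, 0).

(-2.7853,0); λ=-11 ⇒ h* = 0.2532.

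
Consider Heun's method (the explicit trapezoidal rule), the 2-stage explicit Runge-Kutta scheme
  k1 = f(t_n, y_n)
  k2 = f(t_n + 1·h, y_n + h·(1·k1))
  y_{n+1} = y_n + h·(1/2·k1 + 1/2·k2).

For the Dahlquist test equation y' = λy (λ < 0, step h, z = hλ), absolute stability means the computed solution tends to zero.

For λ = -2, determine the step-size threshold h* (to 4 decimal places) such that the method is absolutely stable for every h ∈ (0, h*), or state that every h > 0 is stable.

(-2.0000,0); λ=-2 ⇒ h* = 1.0000.

With y'=λy (z=hλ):
  order 2, 2-stage ⇒ R(z)=1+z+z^2/2
  (e.g. R(-0.48)=0.63520, |R|=0.63520)

Boundary: |R(x)|=1, x<0.
x=-0.48: |R|=0.6352
|R(-2.37)|=1.4385 |R(-1.88)|=0.8872 |R(-0.72)|=0.5392
Bisect:
  x_lo=-2.3251 |R|=1.3780  x_hi=-0.3741 |R|=0.6959
  mid=-1.34962 |R|=0.56112 →hi
  mid=-1.83736 |R|=0.85059 →hi
  mid=-2.08124 |R|=1.08454 →lo
  mid=-1.95930 |R|=0.96013 →hi
  mid=-2.02027 |R|=1.02047 →lo
  mid=-1.98978 |R|=0.98984 →hi
  mid=-2.00503 |R|=1.00504 →lo
  mid=-1.99741 |R|=0.99741 →hi
  mid=-2.00122 |R|=1.00122 →lo
  ...
  [-2.00002,-1.99991] ⇒ x*=-2.0000
Interval (-2.0000, 0).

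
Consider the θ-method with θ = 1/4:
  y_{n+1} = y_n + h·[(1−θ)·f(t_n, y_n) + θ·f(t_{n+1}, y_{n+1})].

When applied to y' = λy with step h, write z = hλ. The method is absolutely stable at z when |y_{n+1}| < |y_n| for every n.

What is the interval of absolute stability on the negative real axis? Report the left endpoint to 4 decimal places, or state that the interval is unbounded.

Test eqn y'=λy, z=hλ:
  y_{n+1} = y_n + z·[3/4·y_n + 1/4·y_{n+1}] ⇒ (1 − 1/4z)y_{n+1} = (1 + 3/4z)y_n
  ⇒ R(z) = (1 + 3/4z)/(1 − 1/4z).

Find x<0 with |R(x)|<1.
x=-1.74: |R|=0.2125
R=−1: 1+3/4x = −1+1/4x ⇒ -1/2x=2 ⇒ x=2/(-1/2)=-4.0000
Confirm numerically:
  x=-3.221: |R|=0.78424 <1
  x=-2.296: |R|=0.45870 <1
  x=-1.722: |R|=0.20377 <1
  x=-4.236: |R|=1.05731 >1
  x=-4.169: |R|=1.04138 >1
  x=-4.041: |R|=1.01020 >1
So |R|<1 on (-4.0000, 0).

z∈(-4.0000,0).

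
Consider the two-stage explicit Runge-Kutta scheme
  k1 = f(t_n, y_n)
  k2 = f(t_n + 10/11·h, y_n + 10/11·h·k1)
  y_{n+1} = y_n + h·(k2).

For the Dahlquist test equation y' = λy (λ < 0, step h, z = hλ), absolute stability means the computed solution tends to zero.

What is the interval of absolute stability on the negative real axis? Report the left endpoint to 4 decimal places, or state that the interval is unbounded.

(-1.1000, 0).

Set f=λy, z=hλ:
  k1=λy_n ⇒ h·k1=z·y_n;  k2=λ(1+10/11z)y_n ⇒ h·k2=z(1+10/11z)y_n
  y_{n+1}/y_n = 1 + z(1+10/11z) = 1 + z + 10/11z²
  ⇒ R(z) = 1 + z + 10/11z².

Boundary: |R(x)|=1, x<0.
x=-0.82: |R|=0.7913
R=1: x+10/11x²=0 ⇒ x=−11/10=-1.1000; min R=1−1/(4·10/11)=0.7250>−1
Confirm numerically:
  x=-1.046: |R|=0.94865 <1
  x=-0.498: |R|=0.72746 <1
  x=-0.445: |R|=0.73502 <1
  x=-1.652: |R|=1.82900 >1
  x=-1.494: |R|=1.53512 >1
  x=-1.263: |R|=1.18715 >1
So |R|<1 on (-1.1000, 0).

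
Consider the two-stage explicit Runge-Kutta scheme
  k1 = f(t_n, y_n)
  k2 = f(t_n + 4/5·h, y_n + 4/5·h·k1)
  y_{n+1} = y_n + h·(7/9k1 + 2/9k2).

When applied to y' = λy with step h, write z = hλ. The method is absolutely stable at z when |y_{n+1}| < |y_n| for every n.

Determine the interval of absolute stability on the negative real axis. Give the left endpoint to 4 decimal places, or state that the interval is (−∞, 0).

On y'=λy, z=hλ:
  k1=λy_n ⇒ h·k1=z·y_n;  k2=λ(1+4/5z)y_n ⇒ h·k2=z(1+4/5z)y_n
  y_{n+1}/y_n = 1 + 7/9z + 2/9z(1+4/5z) = 1 + z + 8/45z²
  R(z) = 1 + z + 8/45z².

Need |R(x)|<1, x<0.
x=-1.29: |R|=0.0058
R=1: x+8/45x²=0 ⇒ x=−45/8=-5.6250; min R=1−1/(4·8/45)=-0.4062>−1
Confirm numerically:
  x=-5.094: |R|=0.51913 <1
  x=-3.210: |R|=0.37816 <1
  x=-2.933: |R|=0.40367 <1
  x=-6.211: |R|=1.64705 >1
  x=-6.209: |R|=1.64463 >1
  x=-6.020: |R|=1.42274 >1
So |R|<1 on (-5.6250, 0).

z∈(-5.6250,0).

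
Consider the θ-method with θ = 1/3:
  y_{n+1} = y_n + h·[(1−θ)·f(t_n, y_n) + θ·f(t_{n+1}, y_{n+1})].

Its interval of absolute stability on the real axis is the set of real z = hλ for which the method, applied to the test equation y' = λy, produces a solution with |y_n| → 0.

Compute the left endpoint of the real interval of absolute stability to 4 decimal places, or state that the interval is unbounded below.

Test eqn y'=λy, z=hλ:
  y_{n+1} = y_n + z·[2/3·y_n + 1/3·y_{n+1}] ⇒ (1 − 1/3z)y_{n+1} = (1 + 2/3z)y_n
  Hence R(z) = (1 + 2/3z)/(1 − 1/3z).

Boundary: |R(x)|=1, x<0.
x=-0.65: |R|=0.4658
R=−1: 1+2/3x = −1+1/3x ⇒ -1/3x=2 ⇒ x=2/(-1/3)=-6.0000
Confirm numerically:
  x=-5.051: |R|=0.88213 <1
  x=-4.455: |R|=0.79276 <1
  x=-2.750: |R|=0.43478 <1
  x=-6.534: |R|=1.05601 >1
  x=-6.242: |R|=1.02618 >1
Stable set (-6.0000, 0).

left endpoint -6.0000.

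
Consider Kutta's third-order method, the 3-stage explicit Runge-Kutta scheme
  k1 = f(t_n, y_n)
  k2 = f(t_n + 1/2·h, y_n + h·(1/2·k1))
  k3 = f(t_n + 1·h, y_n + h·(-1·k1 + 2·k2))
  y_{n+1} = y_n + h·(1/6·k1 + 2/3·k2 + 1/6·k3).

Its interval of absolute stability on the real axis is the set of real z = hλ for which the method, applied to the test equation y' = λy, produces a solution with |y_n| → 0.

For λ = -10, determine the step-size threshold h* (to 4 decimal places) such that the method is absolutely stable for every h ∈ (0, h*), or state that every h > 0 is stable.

Test eqn y'=λy, z=hλ:
  order 3, 3-stage ⇒ R(z)=1+z+z^2/2+z^3/6
  (e.g. R(-1.34)=0.15678, |R|=0.15678)

Solve |R(x)|<1 on ℝ⁻.
x=-1.34: |R|=0.1568
|R(-2.27)|=0.6431 |R(-2.2)|=0.5547 |R(-0.98)|=0.3433
Bisect:
  x_lo=-3.1567 |R|=2.4170  x_hi=-0.2971 |R|=0.7427
  mid=-1.72691 |R|=0.09414 →hi
  mid=-2.44182 |R|=0.88713 →hi
  mid=-2.79928 |R|=1.53714 →lo
  mid=-2.62055 |R|=1.18625 →lo
  mid=-2.53118 |R|=1.03058 →lo
  mid=-2.48650 |R|=0.95737 →hi
  mid=-2.50884 |R|=0.99360 →hi
  mid=-2.52001 |R|=1.01199 →lo
  mid=-2.51443 |R|=1.00277 →lo
  mid=-2.51164 |R|=0.99818 →hi
  ...
  [-2.51286,-2.51268] ⇒ x*=-2.5127
Interval (-2.5127, 0).

(-2.5127,0); λ=-10 ⇒ h* = 0.2513.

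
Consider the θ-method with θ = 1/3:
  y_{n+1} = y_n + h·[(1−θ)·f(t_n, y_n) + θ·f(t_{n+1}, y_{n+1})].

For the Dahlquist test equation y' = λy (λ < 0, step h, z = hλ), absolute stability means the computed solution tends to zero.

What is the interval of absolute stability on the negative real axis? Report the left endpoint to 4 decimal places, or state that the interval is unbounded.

With y'=λy (z=hλ):
  y_{n+1} = y_n + z·[2/3·y_n + 1/3·y_{n+1}] ⇒ (1 − 1/3z)y_{n+1} = (1 + 2/3z)y_n
  R(z) = (1 + 2/3z)/(1 − 1/3z).

Solve |R(x)|<1 on ℝ⁻.
x=-1.12: |R|=0.1845
R=−1: 1+2/3x = −1+1/3x ⇒ -1/3x=2 ⇒ x=2/(-1/3)=-6.0000
Confirm numerically:
  x=-5.778: |R|=0.97471 <1
  x=-4.840: |R|=0.85204 <1
  x=-4.004: |R|=0.71502 <1
  x=-3.949: |R|=0.70485 <1
  x=-6.272: |R|=1.02934 >1
  x=-6.146: |R|=1.01596 >1
  x=-6.026: |R|=1.00288 >1
Interval (-6.0000, 0).

(-6.0000, 0).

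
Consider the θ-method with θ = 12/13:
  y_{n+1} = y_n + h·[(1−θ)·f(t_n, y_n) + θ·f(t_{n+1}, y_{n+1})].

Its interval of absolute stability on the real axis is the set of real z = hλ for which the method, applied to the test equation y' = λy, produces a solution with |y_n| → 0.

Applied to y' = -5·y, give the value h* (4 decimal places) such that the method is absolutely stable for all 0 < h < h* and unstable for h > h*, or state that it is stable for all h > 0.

On y'=λy, z=hλ:
  y_{n+1} = y_n + z·[1/13·y_n + 12/13·y_{n+1}] ⇒ (1 − 12/13z)y_{n+1} = (1 + 1/13z)y_n
  Hence R(z) = (1 + 1/13z)/(1 − 12/13z).

Solve |R(x)|<1 on ℝ⁻.
x=-0.64: |R|=0.5977
x=-2: |R|=0.2973
x=-10: |R|=0.0226
x=-100: |R|=0.0717
θ=12/13≥1/2 ⇒ |1+1/13x|<|1−12/13x| ∀x<0 ⇒ interval (−∞,0).

interval (−∞, 0). Any h>0 works for λ=-5.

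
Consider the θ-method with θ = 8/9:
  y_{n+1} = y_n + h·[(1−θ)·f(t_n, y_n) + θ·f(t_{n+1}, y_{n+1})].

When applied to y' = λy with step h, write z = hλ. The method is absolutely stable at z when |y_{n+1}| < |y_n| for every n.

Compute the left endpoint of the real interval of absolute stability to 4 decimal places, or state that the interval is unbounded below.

Set f=λy, z=hλ:
  y_{n+1} = y_n + z·[1/9·y_n + 8/9·y_{n+1}] ⇒ (1 − 8/9z)y_{n+1} = (1 + 1/9z)y_n
  ⇒ R(z) = (1 + 1/9z)/(1 − 8/9z).

Need |R(x)|<1, x<0.
x=-0.54: |R|=0.6351
x=-2: |R|=0.2800
x=-10: |R|=0.0112
x=-100: |R|=0.1125
θ=8/9≥1/2 ⇒ |1+1/9x|<|1−8/9x| ∀x<0 ⇒ interval (−∞,0).

unbounded; (−∞, 0).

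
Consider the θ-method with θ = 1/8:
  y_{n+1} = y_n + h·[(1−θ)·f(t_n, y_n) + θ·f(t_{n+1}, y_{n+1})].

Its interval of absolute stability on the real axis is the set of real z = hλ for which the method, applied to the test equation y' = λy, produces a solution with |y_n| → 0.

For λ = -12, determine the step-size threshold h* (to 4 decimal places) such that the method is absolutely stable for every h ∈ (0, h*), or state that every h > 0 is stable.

Set f=λy, z=hλ:
  y_{n+1} = y_n + z·[7/8·y_n + 1/8·y_{n+1}] ⇒ (1 − 1/8z)y_{n+1} = (1 + 7/8z)y_n
  R(z) = (1 + 7/8z)/(1 − 1/8z).

Find x<0 with |R(x)|<1.
x=-0.99: |R|=0.1190
R=−1: 1+7/8x = −1+1/8x ⇒ -3/4x=2 ⇒ x=2/(-3/4)=-2.6667
Confirm numerically:
  x=-2.237: |R|=0.74817 <1
  x=-2.106: |R|=0.66713 <1
  x=-1.751: |R|=0.43657 <1
  x=-3.086: |R|=1.22695 >1
  x=-2.942: |R|=1.15098 >1
  x=-2.732: |R|=1.03653 >1
So |R|<1 on (-2.6667, 0).

(-2.6667,0); λ=-12 ⇒ h* = (8/3)/12 = 0.2222.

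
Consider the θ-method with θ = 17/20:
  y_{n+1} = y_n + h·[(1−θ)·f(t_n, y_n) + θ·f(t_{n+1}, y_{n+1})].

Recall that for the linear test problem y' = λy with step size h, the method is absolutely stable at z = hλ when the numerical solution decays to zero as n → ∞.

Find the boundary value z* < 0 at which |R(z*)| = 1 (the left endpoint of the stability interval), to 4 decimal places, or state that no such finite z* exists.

(−∞, 0) — no finite endpoint.

Set f=λy, z=hλ:
  y_{n+1} = y_n + z·[3/20·y_n + 17/20·y_{n+1}] ⇒ (1 − 17/20z)y_{n+1} = (1 + 3/20z)y_n
  so R(z) = (1 + 3/20z)/(1 − 17/20z).

Find x<0 with |R(x)|<1.
x=-1.62: |R|=0.3185
x=-2: |R|=0.2593
x=-10: |R|=0.0526
x=-100: |R|=0.1628
θ=17/20≥1/2 ⇒ |1+3/20x|<|1−17/20x| ∀x<0 ⇒ interval (−∞,0).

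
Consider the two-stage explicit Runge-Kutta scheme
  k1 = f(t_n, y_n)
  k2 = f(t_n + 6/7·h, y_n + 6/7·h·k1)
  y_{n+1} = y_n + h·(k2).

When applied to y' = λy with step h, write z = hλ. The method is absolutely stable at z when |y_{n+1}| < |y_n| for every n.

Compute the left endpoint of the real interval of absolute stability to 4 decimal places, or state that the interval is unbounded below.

Test eqn y'=λy, z=hλ:
  k1=λy_n ⇒ h·k1=z·y_n;  k2=λ(1+6/7z)y_n ⇒ h·k2=z(1+6/7z)y_n
  y_{n+1}/y_n = 1 + z(1+6/7z) = 1 + z + 6/7z²
  Hence R(z) = 1 + z + 6/7z².

Need |R(x)|<1, x<0.
x=-1.7: |R|=1.7771
R=1: x+6/7x²=0 ⇒ x=−7/6=-1.1667; min R=1−1/(4·6/7)=0.7083>−1
Confirm numerically:
  x=-0.947: |R|=0.82169 <1
  x=-0.530: |R|=0.71077 <1
  x=-0.472: |R|=0.71896 <1
  x=-1.509: |R|=1.44278 >1
  x=-1.439: |R|=1.33590 >1
Stable set (-1.1667, 0).

z* = -1.1667.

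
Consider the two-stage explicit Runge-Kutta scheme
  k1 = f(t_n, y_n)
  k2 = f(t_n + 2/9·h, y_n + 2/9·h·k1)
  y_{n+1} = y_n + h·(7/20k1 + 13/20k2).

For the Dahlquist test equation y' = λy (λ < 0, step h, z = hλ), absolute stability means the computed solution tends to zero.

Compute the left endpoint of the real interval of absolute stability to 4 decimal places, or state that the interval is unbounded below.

left endpoint -6.9231.

On y'=λy, z=hλ:
  k1=λy_n ⇒ h·k1=z·y_n;  k2=λ(1+2/9z)y_n ⇒ h·k2=z(1+2/9z)y_n
  y_{n+1}/y_n = 1 + 7/20z + 13/20z(1+2/9z) = 1 + z + 13/90z²
  ⇒ R(z) = 1 + z + 13/90z².

Find x<0 with |R(x)|<1.
x=-1.4: |R|=0.1169
R=1: x+13/90x²=0 ⇒ x=−90/13=-6.9231; min R=1−1/(4·13/90)=-0.7308>−1
Confirm numerically:
  x=-5.781: |R|=0.04633 <1
  x=-4.766: |R|=0.48498 <1
  x=-3.353: |R|=0.72907 <1
  x=-7.312: |R|=1.41077 >1
  x=-7.018: |R|=1.09622 >1
Interval (-6.9231, 0).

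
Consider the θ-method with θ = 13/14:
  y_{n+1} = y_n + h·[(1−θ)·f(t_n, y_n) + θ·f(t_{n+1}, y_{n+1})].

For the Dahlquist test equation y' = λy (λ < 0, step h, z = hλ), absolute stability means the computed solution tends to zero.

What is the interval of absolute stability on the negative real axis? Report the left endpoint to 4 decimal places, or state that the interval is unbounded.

interval (−∞, 0).

Test eqn y'=λy, z=hλ:
  y_{n+1} = y_n + z·[1/14·y_n + 13/14·y_{n+1}] ⇒ (1 − 13/14z)y_{n+1} = (1 + 1/14z)y_n
  R(z) = (1 + 1/14z)/(1 − 13/14z).

Boundary: |R(x)|=1, x<0.
x=-1.34: |R|=0.4029
x=-2: |R|=0.3000
x=-10: |R|=0.0278
x=-100: |R|=0.0654
θ=13/14≥1/2 ⇒ |1+1/14x|<|1−13/14x| ∀x<0 ⇒ stable on all of ℝ⁻.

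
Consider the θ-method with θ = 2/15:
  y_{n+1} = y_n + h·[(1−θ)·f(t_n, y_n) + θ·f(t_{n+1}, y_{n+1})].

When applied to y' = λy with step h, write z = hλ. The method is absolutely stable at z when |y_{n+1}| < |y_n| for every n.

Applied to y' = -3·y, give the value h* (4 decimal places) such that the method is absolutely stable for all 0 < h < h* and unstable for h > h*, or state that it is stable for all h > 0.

(-2.7273,0); λ=-3 ⇒ h* = (30/11)/3 = 0.9091.

With y'=λy (z=hλ):
  y_{n+1} = y_n + z·[13/15·y_n + 2/15·y_{n+1}] ⇒ (1 − 2/15z)y_{n+1} = (1 + 13/15z)y_n
  ⇒ R(z) = (1 + 13/15z)/(1 − 2/15z).

Boundary: |R(x)|=1, x<0.
x=-0.76: |R|=0.3099
R=−1: 1+13/15x = −1+2/15x ⇒ -11/15x=2 ⇒ x=2/(-11/15)=-2.7273
Confirm numerically:
  x=-2.049: |R|=0.60933 <1
  x=-1.742: |R|=0.41366 <1
  x=-1.399: |R|=0.17907 <1
  x=-1.169: |R|=0.01136 <1
  x=-3.166: |R|=1.22623 >1
  x=-2.788: |R|=1.03247 >1
Interval (-2.7273, 0).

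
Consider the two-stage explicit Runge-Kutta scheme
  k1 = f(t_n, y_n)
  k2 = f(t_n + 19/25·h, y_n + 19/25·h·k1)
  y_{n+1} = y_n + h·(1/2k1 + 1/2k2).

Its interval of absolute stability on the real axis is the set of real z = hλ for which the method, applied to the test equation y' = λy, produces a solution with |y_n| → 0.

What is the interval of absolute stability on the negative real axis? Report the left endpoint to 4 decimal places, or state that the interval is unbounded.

(-2.6316, 0).

Test eqn y'=λy, z=hλ:
  k1=λy_n ⇒ h·k1=z·y_n;  k2=λ(1+19/25z)y_n ⇒ h·k2=z(1+19/25z)y_n
  y_{n+1}/y_n = 1 + 1/2z + 1/2z(1+19/25z) = 1 + z + 19/50z²
  so R(z) = 1 + z + 19/50z².

Boundary: |R(x)|=1, x<0.
x=-1.09: |R|=0.3615
R=1: x+19/50x²=0 ⇒ x=−50/19=-2.6316; min R=1−1/(4·19/50)=0.3421>−1
Confirm numerically:
  x=-1.936: |R|=0.48828 <1
  x=-1.653: |R|=0.38532 <1
  x=-1.232: |R|=0.34477 <1
  x=-3.157: |R|=1.63033 >1
  x=-3.009: |R|=1.43155 >1
  x=-2.949: |R|=1.35571 >1
So |R|<1 on (-2.6316, 0).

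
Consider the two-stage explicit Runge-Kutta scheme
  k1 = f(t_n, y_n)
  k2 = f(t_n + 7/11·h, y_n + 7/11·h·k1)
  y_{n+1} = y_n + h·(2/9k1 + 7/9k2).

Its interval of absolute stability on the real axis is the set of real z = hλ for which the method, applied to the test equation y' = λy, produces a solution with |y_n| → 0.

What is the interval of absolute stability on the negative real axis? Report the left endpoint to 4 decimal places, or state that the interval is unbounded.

z∈(-2.0204,0).

On y'=λy, z=hλ:
  k1=λy_n ⇒ h·k1=z·y_n;  k2=λ(1+7/11z)y_n ⇒ h·k2=z(1+7/11z)y_n
  y_{n+1}/y_n = 1 + 2/9z + 7/9z(1+7/11z) = 1 + z + 49/99z²
  so R(z) = 1 + z + 49/99z².

Find x<0 with |R(x)|<1.
x=-1.44: |R|=0.5863
R=1: x+49/99x²=0 ⇒ x=−99/49=-2.0204; min R=1−1/(4·49/99)=0.4949>−1
Confirm numerically:
  x=-1.260: |R|=0.52578 <1
  x=-1.168: |R|=0.50722 <1
  x=-1.134: |R|=0.50248 <1
  x=-1.118: |R|=0.50065 <1
  x=-2.420: |R|=1.47862 >1
  x=-2.270: |R|=1.28043 >1
  x=-2.082: |R|=1.06347 >1
So |R|<1 on (-2.0204, 0).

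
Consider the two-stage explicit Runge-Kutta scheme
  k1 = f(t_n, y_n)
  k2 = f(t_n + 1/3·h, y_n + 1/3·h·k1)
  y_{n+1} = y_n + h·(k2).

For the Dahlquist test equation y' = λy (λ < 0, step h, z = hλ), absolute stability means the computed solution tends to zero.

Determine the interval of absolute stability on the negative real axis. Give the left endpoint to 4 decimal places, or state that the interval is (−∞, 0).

Test eqn y'=λy, z=hλ:
  k1=λy_n ⇒ h·k1=z·y_n;  k2=λ(1+1/3z)y_n ⇒ h·k2=z(1+1/3z)y_n
  y_{n+1}/y_n = 1 + z(1+1/3z) = 1 + z + 1/3z²
  Hence R(z) = 1 + z + 1/3z².

Find x<0 with |R(x)|<1.
x=-1.2: |R|=0.2800
R=1: x+1/3x²=0 ⇒ x=−3=-3.0000; min R=1−1/(4·1/3)=0.2500>−1
Confirm numerically:
  x=-2.791: |R|=0.80556 <1
  x=-2.293: |R|=0.45962 <1
  x=-1.814: |R|=0.28287 <1
  x=-1.338: |R|=0.25875 <1
  x=-3.370: |R|=1.41563 >1
  x=-3.315: |R|=1.34807 >1
  x=-3.048: |R|=1.04877 >1
So |R|<1 on (-3.0000, 0).

(-3.0000, 0).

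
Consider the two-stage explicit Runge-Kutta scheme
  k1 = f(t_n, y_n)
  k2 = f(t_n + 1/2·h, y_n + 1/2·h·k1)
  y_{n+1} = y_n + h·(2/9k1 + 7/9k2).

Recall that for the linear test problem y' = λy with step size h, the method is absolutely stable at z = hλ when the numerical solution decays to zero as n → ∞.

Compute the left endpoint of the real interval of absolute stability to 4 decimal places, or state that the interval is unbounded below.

left endpoint -2.5714.

With y'=λy (z=hλ):
  k1=λy_n ⇒ h·k1=z·y_n;  k2=λ(1+1/2z)y_n ⇒ h·k2=z(1+1/2z)y_n
  y_{n+1}/y_n = 1 + 2/9z + 7/9z(1+1/2z) = 1 + z + 7/18z²
  so R(z) = 1 + z + 7/18z².

Boundary: |R(x)|=1, x<0.
x=-1.73: |R|=0.4339
R=1: x+7/18x²=0 ⇒ x=−18/7=-2.5714; min R=1−1/(4·7/18)=0.3571>−1
Confirm numerically:
  x=-2.175: |R|=0.66469 <1
  x=-1.187: |R|=0.36093 <1
  x=-1.113: |R|=0.36874 <1
  x=-3.121: |R|=1.66703 >1
  x=-2.832: |R|=1.28698 >1
  x=-2.828: |R|=1.28217 >1
Interval (-2.5714, 0).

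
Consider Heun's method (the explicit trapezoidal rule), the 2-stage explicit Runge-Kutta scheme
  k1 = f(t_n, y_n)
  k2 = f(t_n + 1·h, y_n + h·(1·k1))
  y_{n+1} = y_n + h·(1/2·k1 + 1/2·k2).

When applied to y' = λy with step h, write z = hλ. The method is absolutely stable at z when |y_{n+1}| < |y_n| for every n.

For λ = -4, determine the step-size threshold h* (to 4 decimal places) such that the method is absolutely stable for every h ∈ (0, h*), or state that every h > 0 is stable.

(-2.0000,0); λ=-4 ⇒ h* = 0.5000.

Test eqn y'=λy, z=hλ:
  order 2, 2-stage ⇒ R(z)=1+z+z^2/2
  (e.g. R(-1.2)=0.52000, |R|=0.52000)

Solve |R(x)|<1 on ℝ⁻.
x=-1.2: |R|=0.5200
|R(-1.72)|=0.7592 |R(-1.43)|=0.5924 |R(-1.28)|=0.5392
Bisect:
  x_lo=-2.7273 |R|=1.9917  x_hi=-0.1541 |R|=0.8578
  mid=-1.44068 |R|=0.59710 →hi
  mid=-2.08397 |R|=1.08750 →lo
  mid=-1.76233 |R|=0.79057 →hi
  mid=-1.92315 |R|=0.92610 →hi
  mid=-2.00356 |R|=1.00357 →lo
  mid=-1.96335 |R|=0.96403 →hi
  mid=-1.98346 |R|=0.98359 →hi
  ...
  [-2.00010,-1.99995] ⇒ x*=-2.0000
So |R|<1 on (-2.0000, 0).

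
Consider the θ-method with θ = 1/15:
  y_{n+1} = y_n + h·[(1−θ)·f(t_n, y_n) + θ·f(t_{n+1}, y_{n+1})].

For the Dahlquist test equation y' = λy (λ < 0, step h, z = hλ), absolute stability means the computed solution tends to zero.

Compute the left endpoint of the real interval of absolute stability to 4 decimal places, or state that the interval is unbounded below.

Set f=λy, z=hλ:
  y_{n+1} = y_n + z·[14/15·y_n + 1/15·y_{n+1}] ⇒ (1 − 1/15z)y_{n+1} = (1 + 14/15z)y_n
  so R(z) = (1 + 14/15z)/(1 − 1/15z).

Find x<0 with |R(x)|<1.
x=-1.58: |R|=0.4294
R=−1: 1+14/15x = −1+1/15x ⇒ -13/15x=2 ⇒ x=2/(-13/15)=-2.3077
Confirm numerically:
  x=-1.913: |R|=0.69662 <1
  x=-1.710: |R|=0.53501 <1
  x=-1.004: |R|=0.05899 <1
  x=-2.374: |R|=1.04961 >1
  x=-2.369: |R|=1.04589 >1
Interval (-2.3077, 0).

left endpoint -2.3077.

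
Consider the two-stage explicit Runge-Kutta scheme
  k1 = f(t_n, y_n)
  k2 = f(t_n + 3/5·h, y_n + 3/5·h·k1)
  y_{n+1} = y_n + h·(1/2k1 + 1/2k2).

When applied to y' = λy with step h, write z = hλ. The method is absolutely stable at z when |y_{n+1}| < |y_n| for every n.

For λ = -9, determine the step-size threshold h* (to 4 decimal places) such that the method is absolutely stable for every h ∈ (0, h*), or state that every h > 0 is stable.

On y'=λy, z=hλ:
  k1=λy_n ⇒ h·k1=z·y_n;  k2=λ(1+3/5z)y_n ⇒ h·k2=z(1+3/5z)y_n
  y_{n+1}/y_n = 1 + 1/2z + 1/2z(1+3/5z) = 1 + z + 3/10z²
  ⇒ R(z) = 1 + z + 3/10z².

Solve |R(x)|<1 on ℝ⁻.
x=-1.03: |R|=0.2883
R=1: x+3/10x²=0 ⇒ x=−10/3=-3.3333; min R=1−1/(4·3/10)=0.1667>−1
Confirm numerically:
  x=-3.230: |R|=0.89987 <1
  x=-2.427: |R|=0.34010 <1
  x=-2.233: |R|=0.26289 <1
  x=-3.902: |R|=1.66568 >1
  x=-3.626: |R|=1.31836 >1
  x=-3.478: |R|=1.15095 >1
Interval (-3.3333, 0).

(-3.3333,0); λ=-9 ⇒ h* = (10/3)/9 = 0.3704.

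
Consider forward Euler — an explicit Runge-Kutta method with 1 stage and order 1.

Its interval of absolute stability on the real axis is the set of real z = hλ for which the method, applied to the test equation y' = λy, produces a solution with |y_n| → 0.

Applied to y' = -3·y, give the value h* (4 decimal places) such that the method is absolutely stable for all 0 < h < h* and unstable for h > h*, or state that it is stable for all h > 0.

(-2.0000,0); λ=-3 ⇒ h* = 0.6667.

On y'=λy, z=hλ:
  order 1, 1-stage ⇒ R(z)=1+z
  (e.g. R(-0.63)=0.37000, |R|=0.37000)

Solve |R(x)|<1 on ℝ⁻.
x=-0.63: |R|=0.3700
|R(-1.65)|=0.6500 |R(-1.58)|=0.5800 |R(-1.15)|=0.1500
Bisect:
  x_lo=-2.4071 |R|=1.4071  x_hi=-0.3894 |R|=0.6106
  mid=-1.39827 |R|=0.39827 →hi
  mid=-1.90269 |R|=0.90269 →hi
  mid=-2.15490 |R|=1.15490 →lo
  mid=-2.02879 |R|=1.02879 →lo
  mid=-1.96574 |R|=0.96574 →hi
  mid=-1.99727 |R|=0.99727 →hi
  mid=-2.01303 |R|=1.01303 →lo
  mid=-2.00515 |R|=1.00515 →lo
  mid=-2.00121 |R|=1.00121 →lo
  mid=-1.99924 |R|=0.99924 →hi
  ...
  [-2.00010,-1.99997] ⇒ x*=-2.0000
Stable set (-2.0000, 0).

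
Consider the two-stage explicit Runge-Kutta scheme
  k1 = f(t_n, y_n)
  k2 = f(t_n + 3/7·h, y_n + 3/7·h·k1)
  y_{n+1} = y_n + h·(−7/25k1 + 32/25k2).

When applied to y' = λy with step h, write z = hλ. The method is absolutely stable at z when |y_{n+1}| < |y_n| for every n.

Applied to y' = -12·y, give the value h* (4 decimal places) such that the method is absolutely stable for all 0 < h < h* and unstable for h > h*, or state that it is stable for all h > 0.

(-1.8229,0); λ=-12 ⇒ h* = (175/96)/12 = 0.1519.

On y'=λy, z=hλ:
  k1=λy_n ⇒ h·k1=z·y_n;  k2=λ(1+3/7z)y_n ⇒ h·k2=z(1+3/7z)y_n
  y_{n+1}/y_n = 1 − 7/25z + 32/25z(1+3/7z) = 1 + z + 96/175z²
  so R(z) = 1 + z + 96/175z².

Need |R(x)|<1, x<0.
x=-0.38: |R|=0.6992
R=1: x+96/175x²=0 ⇒ x=−175/96=-1.8229; min R=1−1/(4·96/175)=0.5443>−1
Confirm numerically:
  x=-1.261: |R|=0.61129 <1
  x=-1.133: |R|=0.57120 <1
  x=-0.930: |R|=0.54446 <1
  x=-2.415: |R|=1.78439 >1
  x=-2.338: |R|=1.66063 >1
  x=-2.154: |R|=1.39122 >1
Stable set (-1.8229, 0).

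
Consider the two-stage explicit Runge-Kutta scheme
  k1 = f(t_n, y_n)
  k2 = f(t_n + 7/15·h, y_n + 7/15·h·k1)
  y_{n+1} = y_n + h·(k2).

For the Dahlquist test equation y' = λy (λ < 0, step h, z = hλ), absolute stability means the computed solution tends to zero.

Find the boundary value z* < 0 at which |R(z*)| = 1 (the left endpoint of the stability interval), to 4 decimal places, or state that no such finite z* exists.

On y'=λy, z=hλ:
  k1=λy_n ⇒ h·k1=z·y_n;  k2=λ(1+7/15z)y_n ⇒ h·k2=z(1+7/15z)y_n
  y_{n+1}/y_n = 1 + z(1+7/15z) = 1 + z + 7/15z²
  ⇒ R(z) = 1 + z + 7/15z².

Boundary: |R(x)|=1, x<0.
x=-0.51: |R|=0.6114
R=1: x+7/15x²=0 ⇒ x=−15/7=-2.1429; min R=1−1/(4·7/15)=0.4643>−1
Confirm numerically:
  x=-1.235: |R|=0.47677 <1
  x=-1.133: |R|=0.46605 <1
  x=-1.115: |R|=0.46517 <1
  x=-2.545: |R|=1.47761 >1
  x=-2.337: |R|=1.21173 >1
Stable set (-2.1429, 0).

z* = -2.1429.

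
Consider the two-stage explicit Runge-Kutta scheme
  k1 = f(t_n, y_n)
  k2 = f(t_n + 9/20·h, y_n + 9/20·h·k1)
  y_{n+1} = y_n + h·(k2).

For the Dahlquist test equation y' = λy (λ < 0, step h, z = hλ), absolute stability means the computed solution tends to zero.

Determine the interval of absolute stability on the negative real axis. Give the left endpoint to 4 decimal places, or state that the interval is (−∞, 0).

z∈(-2.2222,0).

With y'=λy (z=hλ):
  k1=λy_n ⇒ h·k1=z·y_n;  k2=λ(1+9/20z)y_n ⇒ h·k2=z(1+9/20z)y_n
  y_{n+1}/y_n = 1 + z(1+9/20z) = 1 + z + 9/20z²
  R(z) = 1 + z + 9/20z².

Find x<0 with |R(x)|<1.
x=-0.89: |R|=0.4664
R=1: x+9/20x²=0 ⇒ x=−20/9=-2.2222; min R=1−1/(4·9/20)=0.4444>−1
Confirm numerically:
  x=-1.954: |R|=0.76415 <1
  x=-1.814: |R|=0.66677 <1
  x=-1.224: |R|=0.45018 <1
  x=-2.803: |R|=1.73256 >1
  x=-2.671: |R|=1.53941 >1
Interval (-2.2222, 0).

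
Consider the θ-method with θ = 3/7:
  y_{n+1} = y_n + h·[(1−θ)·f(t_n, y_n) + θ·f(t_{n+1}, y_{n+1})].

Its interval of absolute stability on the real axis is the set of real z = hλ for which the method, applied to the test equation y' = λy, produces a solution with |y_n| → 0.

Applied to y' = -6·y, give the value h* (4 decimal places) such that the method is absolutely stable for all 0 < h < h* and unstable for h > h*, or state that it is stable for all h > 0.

Set f=λy, z=hλ:
  y_{n+1} = y_n + z·[4/7·y_n + 3/7·y_{n+1}] ⇒ (1 − 3/7z)y_{n+1} = (1 + 4/7z)y_n
  ⇒ R(z) = (1 + 4/7z)/(1 − 3/7z).

Need |R(x)|<1, x<0.
x=-1.46: |R|=0.1019
R=−1: 1+4/7x = −1+3/7x ⇒ -1/7x=2 ⇒ x=2/(-1/7)=-14.0000
Confirm numerically:
  x=-9.067: |R|=0.85576 <1
  x=-8.131: |R|=0.81305 <1
  x=-7.332: |R|=0.77004 <1
  x=-14.538: |R|=1.01063 >1
  x=-14.251: |R|=1.00504 >1
Stable set (-14.0000, 0).

(-14.0000,0); λ=-6 ⇒ h* = (14)/6 = 2.3333.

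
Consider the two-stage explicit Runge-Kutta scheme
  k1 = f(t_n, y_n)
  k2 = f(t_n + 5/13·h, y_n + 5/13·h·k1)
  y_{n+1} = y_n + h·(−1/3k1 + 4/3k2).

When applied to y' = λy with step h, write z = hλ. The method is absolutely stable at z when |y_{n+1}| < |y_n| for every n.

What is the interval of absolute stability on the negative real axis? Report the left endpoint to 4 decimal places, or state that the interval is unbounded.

z∈(-1.9500,0).

Set f=λy, z=hλ:
  k1=λy_n ⇒ h·k1=z·y_n;  k2=λ(1+5/13z)y_n ⇒ h·k2=z(1+5/13z)y_n
  y_{n+1}/y_n = 1 − 1/3z + 4/3z(1+5/13z) = 1 + z + 20/39z²
  so R(z) = 1 + z + 20/39z².

Boundary: |R(x)|=1, x<0.
x=-1.36: |R|=0.5885
R=1: x+20/39x²=0 ⇒ x=−39/20=-1.9500; min R=1−1/(4·20/39)=0.5125>−1
Confirm numerically:
  x=-1.616: |R|=0.72321 <1
  x=-1.382: |R|=0.59745 <1
  x=-0.902: |R|=0.51523 <1
  x=-2.271: |R|=1.37384 >1
  x=-2.180: |R|=1.25713 >1
Stable set (-1.9500, 0).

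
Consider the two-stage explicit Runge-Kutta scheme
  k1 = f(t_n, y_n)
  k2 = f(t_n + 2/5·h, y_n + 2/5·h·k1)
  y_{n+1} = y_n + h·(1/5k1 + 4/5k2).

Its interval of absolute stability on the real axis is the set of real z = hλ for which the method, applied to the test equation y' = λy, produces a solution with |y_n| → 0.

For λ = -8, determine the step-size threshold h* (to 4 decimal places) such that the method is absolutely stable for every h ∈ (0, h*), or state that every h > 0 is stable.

(-3.1250,0); λ=-8 ⇒ h* = (25/8)/8 = 0.3906.

Set f=λy, z=hλ:
  k1=λy_n ⇒ h·k1=z·y_n;  k2=λ(1+2/5z)y_n ⇒ h·k2=z(1+2/5z)y_n
  y_{n+1}/y_n = 1 + 1/5z + 4/5z(1+2/5z) = 1 + z + 8/25z²
  Hence R(z) = 1 + z + 8/25z².

Solve |R(x)|<1 on ℝ⁻.
x=-0.56: |R|=0.5404
R=1: x+8/25x²=0 ⇒ x=−25/8=-3.1250; min R=1−1/(4·8/25)=0.2188>−1
Confirm numerically:
  x=-2.751: |R|=0.67076 <1
  x=-2.686: |R|=0.62267 <1
  x=-2.189: |R|=0.34435 <1
  x=-2.036: |R|=0.29049 <1
  x=-3.510: |R|=1.43243 >1
  x=-3.454: |R|=1.36364 >1
  x=-3.402: |R|=1.30155 >1
Interval (-3.1250, 0).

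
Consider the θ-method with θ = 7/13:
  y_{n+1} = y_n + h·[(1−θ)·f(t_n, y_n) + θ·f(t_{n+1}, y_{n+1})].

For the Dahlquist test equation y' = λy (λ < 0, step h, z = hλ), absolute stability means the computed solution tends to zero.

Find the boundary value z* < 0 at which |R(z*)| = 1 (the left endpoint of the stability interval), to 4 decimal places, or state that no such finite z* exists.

With y'=λy (z=hλ):
  y_{n+1} = y_n + z·[6/13·y_n + 7/13·y_{n+1}] ⇒ (1 − 7/13z)y_{n+1} = (1 + 6/13z)y_n
  ⇒ R(z) = (1 + 6/13z)/(1 − 7/13z).

Need |R(x)|<1, x<0.
x=-1.44: |R|=0.1889
x=-2: |R|=0.0370
x=-10: |R|=0.5663
x=-100: |R|=0.8233
θ=7/13≥1/2 ⇒ |1+6/13x|<|1−7/13x| ∀x<0 ⇒ interval (−∞,0).

unbounded; (−∞, 0).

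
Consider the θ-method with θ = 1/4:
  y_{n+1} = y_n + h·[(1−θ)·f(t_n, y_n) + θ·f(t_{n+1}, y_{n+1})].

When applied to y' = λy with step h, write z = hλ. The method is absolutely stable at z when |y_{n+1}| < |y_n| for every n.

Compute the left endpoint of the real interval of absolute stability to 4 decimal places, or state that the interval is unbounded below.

With y'=λy (z=hλ):
  y_{n+1} = y_n + z·[3/4·y_n + 1/4·y_{n+1}] ⇒ (1 − 1/4z)y_{n+1} = (1 + 3/4z)y_n
  Hence R(z) = (1 + 3/4z)/(1 − 1/4z).

Find x<0 with |R(x)|<1.
x=-1.59: |R|=0.1377
R=−1: 1+3/4x = −1+1/4x ⇒ -1/2x=2 ⇒ x=2/(-1/2)=-4.0000
Confirm numerically:
  x=-3.674: |R|=0.91504 <1
  x=-2.703: |R|=0.61301 <1
  x=-2.155: |R|=0.40049 <1
  x=-4.445: |R|=1.10539 >1
  x=-4.042: |R|=1.01045 >1
Interval (-4.0000, 0).

z* = -4.0000.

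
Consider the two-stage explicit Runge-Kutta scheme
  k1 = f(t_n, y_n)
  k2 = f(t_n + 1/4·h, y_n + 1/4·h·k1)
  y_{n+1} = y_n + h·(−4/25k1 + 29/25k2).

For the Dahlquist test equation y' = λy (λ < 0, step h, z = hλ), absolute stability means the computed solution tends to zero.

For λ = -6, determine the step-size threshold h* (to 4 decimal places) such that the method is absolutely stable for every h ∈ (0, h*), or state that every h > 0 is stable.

(-3.4483,0); λ=-6 ⇒ h* = (100/29)/6 = 0.5747.

Set f=λy, z=hλ:
  k1=λy_n ⇒ h·k1=z·y_n;  k2=λ(1+1/4z)y_n ⇒ h·k2=z(1+1/4z)y_n
  y_{n+1}/y_n = 1 − 4/25z + 29/25z(1+1/4z) = 1 + z + 29/100z²
  so R(z) = 1 + z + 29/100z².

Solve |R(x)|<1 on ℝ⁻.
x=-1.29: |R|=0.1926
R=1: x+29/100x²=0 ⇒ x=−100/29=-3.4483; min R=1−1/(4·29/100)=0.1379>−1
Confirm numerically:
  x=-2.368: |R|=0.25815 <1
  x=-1.907: |R|=0.14763 <1
  x=-1.481: |R|=0.15507 <1
  x=-3.696: |R|=1.26552 >1
  x=-3.529: |R|=1.08261 >1
Stable set (-3.4483, 0).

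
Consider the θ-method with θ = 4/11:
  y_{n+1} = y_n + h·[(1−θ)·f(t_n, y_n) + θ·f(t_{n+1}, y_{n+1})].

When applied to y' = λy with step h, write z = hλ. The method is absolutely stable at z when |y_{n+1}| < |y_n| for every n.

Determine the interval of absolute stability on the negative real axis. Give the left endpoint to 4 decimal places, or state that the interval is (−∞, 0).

(-7.3333, 0).

On y'=λy, z=hλ:
  y_{n+1} = y_n + z·[7/11·y_n + 4/11·y_{n+1}] ⇒ (1 − 4/11z)y_{n+1} = (1 + 7/11z)y_n
  so R(z) = (1 + 7/11z)/(1 − 4/11z).

Solve |R(x)|<1 on ℝ⁻.
x=-1.04: |R|=0.2454
R=−1: 1+7/11x = −1+4/11x ⇒ -3/11x=2 ⇒ x=2/(-3/11)=-7.3333
Confirm numerically:
  x=-6.234: |R|=0.90823 <1
  x=-5.365: |R|=0.81808 <1
  x=-4.344: |R|=0.68396 <1
  x=-3.139: |R|=0.46583 <1
  x=-7.766: |R|=1.03086 >1
  x=-7.578: |R|=1.01777 >1
  x=-7.453: |R|=1.00880 >1
So |R|<1 on (-7.3333, 0).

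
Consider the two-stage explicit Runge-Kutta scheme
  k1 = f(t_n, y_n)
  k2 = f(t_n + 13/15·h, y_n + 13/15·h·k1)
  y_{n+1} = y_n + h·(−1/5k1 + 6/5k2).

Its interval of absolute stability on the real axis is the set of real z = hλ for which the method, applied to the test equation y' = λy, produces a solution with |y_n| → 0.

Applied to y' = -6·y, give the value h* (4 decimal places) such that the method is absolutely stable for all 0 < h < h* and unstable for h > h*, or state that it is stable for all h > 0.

(-0.9615,0); λ=-6 ⇒ h* = (25/26)/6 = 0.1603.

Test eqn y'=λy, z=hλ:
  k1=λy_n ⇒ h·k1=z·y_n;  k2=λ(1+13/15z)y_n ⇒ h·k2=z(1+13/15z)y_n
  y_{n+1}/y_n = 1 − 1/5z + 6/5z(1+13/15z) = 1 + z + 26/25z²
  R(z) = 1 + z + 26/25z².

Solve |R(x)|<1 on ℝ⁻.
x=-1.39: |R|=1.6194
R=1: x+26/25x²=0 ⇒ x=−25/26=-0.9615; min R=1−1/(4·26/25)=0.7596>−1
Confirm numerically:
  x=-0.805: |R|=0.86895 <1
  x=-0.606: |R|=0.77593 <1
  x=-0.456: |R|=0.76025 <1
  x=-0.385: |R|=0.76915 <1
  x=-1.490: |R|=1.81890 >1
  x=-1.244: |R|=1.36544 >1
Interval (-0.9615, 0).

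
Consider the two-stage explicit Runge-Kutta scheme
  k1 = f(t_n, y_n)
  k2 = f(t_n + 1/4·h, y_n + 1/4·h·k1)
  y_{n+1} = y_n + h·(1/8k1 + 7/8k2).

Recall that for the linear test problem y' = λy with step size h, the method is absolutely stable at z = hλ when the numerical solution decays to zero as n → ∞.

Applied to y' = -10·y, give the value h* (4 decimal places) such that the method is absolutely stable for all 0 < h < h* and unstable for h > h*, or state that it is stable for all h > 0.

(-4.5714,0); λ=-10 ⇒ h* = (32/7)/10 = 0.4571.

With y'=λy (z=hλ):
  k1=λy_n ⇒ h·k1=z·y_n;  k2=λ(1+1/4z)y_n ⇒ h·k2=z(1+1/4z)y_n
  y_{n+1}/y_n = 1 + 1/8z + 7/8z(1+1/4z) = 1 + z + 7/32z²
  so R(z) = 1 + z + 7/32z².

Boundary: |R(x)|=1, x<0.
x=-1.57: |R|=0.0308
R=1: x+7/32x²=0 ⇒ x=−32/7=-4.5714; min R=1−1/(4·7/32)=-0.1429>−1
Confirm numerically:
  x=-3.699: |R|=0.29407 <1
  x=-2.461: |R|=0.13614 <1
  x=-2.450: |R|=0.13695 <1
  x=-5.147: |R|=1.64804 >1
  x=-5.112: |R|=1.60449 >1
  x=-4.955: |R|=1.41576 >1
Interval (-4.5714, 0).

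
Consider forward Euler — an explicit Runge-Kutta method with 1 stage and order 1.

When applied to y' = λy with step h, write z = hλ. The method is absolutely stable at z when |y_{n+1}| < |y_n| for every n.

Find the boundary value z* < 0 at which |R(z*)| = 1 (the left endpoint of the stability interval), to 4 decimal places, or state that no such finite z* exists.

z* = -2.0000.

Test eqn y'=λy, z=hλ:
  order 1, 1-stage ⇒ R(z)=1+z
  (e.g. R(-0.55)=0.45000, |R|=0.45000)

Need |R(x)|<1, x<0.
x=-0.55: |R|=0.4500
|R(-2.21)|=1.2100 |R(-1.82)|=0.8200 |R(-1.31)|=0.3100
Bisect:
  x_lo=-2.4624 |R|=1.4624  x_hi=-0.2522 |R|=0.7478
  mid=-1.35731 |R|=0.35731 →hi
  mid=-1.90985 |R|=0.90985 →hi
  mid=-2.18612 |R|=1.18612 →lo
  mid=-2.04798 |R|=1.04798 →lo
  mid=-1.97891 |R|=0.97891 →hi
  mid=-2.01345 |R|=1.01345 →lo
  mid=-1.99618 |R|=0.99618 →hi
  mid=-2.00481 |R|=1.00481 →lo
  mid=-2.00050 |R|=1.00050 →lo
  ...
  [-2.00009,-1.99996] ⇒ x*=-2.0000
So |R|<1 on (-2.0000, 0).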